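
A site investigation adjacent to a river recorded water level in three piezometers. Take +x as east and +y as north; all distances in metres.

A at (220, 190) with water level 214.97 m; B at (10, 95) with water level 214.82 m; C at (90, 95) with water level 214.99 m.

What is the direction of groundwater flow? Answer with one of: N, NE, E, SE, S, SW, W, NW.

With h = a·x + b·y + c and A as origin, the differences give:
  (-210)·a + (-95)·b = -0.15
  (-130)·a + (-95)·b = +0.02
Eliminate b (×(-95) and ×(-95), subtract): 7600·a = 16.150 → a = ∂h/∂x = +0.002125
Back-substitute: b = ∂h/∂y = -0.003118.
Flow = −∇h = (-0.002125 east, +0.003118 north), which points northwest.

NW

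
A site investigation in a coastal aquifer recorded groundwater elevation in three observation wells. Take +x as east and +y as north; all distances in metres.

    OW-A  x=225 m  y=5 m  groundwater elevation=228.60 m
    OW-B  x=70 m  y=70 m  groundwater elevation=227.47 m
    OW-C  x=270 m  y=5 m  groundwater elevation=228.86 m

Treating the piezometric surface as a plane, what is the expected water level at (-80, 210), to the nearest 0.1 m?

226.1 m

Three-point gradient (reference OW-A): Δ to OW-B = (-155, 65, -1.13), Δ to OW-C = (45, 0, +0.26).
∂h/∂x = +0.005778, ∂h/∂y = -0.003607 (det = -2925).
h(-80, 210) = 228.60 + (+0.005778)·(-305) + (-0.003607)·(205) = 228.60 -1.762 -0.739 = 226.098 m.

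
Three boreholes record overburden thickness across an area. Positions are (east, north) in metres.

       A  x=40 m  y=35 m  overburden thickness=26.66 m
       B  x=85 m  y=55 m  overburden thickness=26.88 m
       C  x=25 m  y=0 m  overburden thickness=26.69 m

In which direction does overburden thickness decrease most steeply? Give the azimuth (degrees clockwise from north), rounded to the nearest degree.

299°

Taking A as reference: B−A = (45, 20, +0.22); C−A = (-15, -35, +0.03).
Solve a·Δx + b·Δy = Δd: det = 45·(-35) − (-15)·20 = -1275.
∂d/∂x = [(+0.22)·(-35) − (+0.03)·20] / -1275 = +0.006510
∂d/∂y = [45·(+0.03) − (-15)·(+0.22)] / -1275 = -0.003647
Steepest decrease is along −∇f: components (-0.006510 E, +0.003647 N).
Azimuth = atan2(-0.006510, +0.003647) = 299.3° ≈ 299°.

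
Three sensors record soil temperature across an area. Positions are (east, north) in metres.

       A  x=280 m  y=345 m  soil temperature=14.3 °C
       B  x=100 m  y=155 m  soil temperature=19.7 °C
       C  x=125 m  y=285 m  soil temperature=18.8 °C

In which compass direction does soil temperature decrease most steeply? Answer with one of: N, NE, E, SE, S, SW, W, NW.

E

With T = a·x + b·y + c and A as origin, the differences give:
  (-180)·a + (-190)·b = +5.4
  (-155)·a + (-60)·b = +4.5
Eliminate b (×(-60) and ×(-190), subtract): -18650·a = 531.00 → a = ∂T/∂x = -0.02847
Back-substitute: b = ∂T/∂y = -0.001448.
Steepest decrease is along −∇f = (+0.02847 E, +0.001448 N) → east.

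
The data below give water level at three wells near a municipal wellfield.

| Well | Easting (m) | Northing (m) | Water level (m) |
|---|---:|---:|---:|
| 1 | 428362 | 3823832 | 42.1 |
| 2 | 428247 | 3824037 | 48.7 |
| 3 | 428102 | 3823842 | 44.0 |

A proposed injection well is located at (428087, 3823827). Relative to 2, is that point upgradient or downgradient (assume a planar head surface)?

downgradient

Taking 1 as reference: 2−1 = (-115, 205, +6.6); 3−1 = (-260, 10, +1.9).
Determinant of the coordinate differences = (-115)·10 − (-260)·205 = 52150.
∂h/∂x = [(+6.6)·10 − (+1.9)·205] / 52150 = -0.006203
∂h/∂y = [(-115)·(+1.9) − (-260)·(+6.6)] / 52150 = +0.02872
Head at (428087, 3823827) = 42.1 + (-0.006203)·(-275) + (+0.02872)·(-5) = 43.66 m.
That is lower than the 48.7 m at 2, so the point is downgradient.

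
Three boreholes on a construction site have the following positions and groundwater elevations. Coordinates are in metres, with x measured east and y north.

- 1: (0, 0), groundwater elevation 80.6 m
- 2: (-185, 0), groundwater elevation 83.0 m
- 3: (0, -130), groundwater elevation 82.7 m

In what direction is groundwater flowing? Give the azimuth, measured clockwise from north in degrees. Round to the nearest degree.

∂h/∂x = (83.0 − 80.6) / (-185 − 0) = -0.01297
∂h/∂y = (82.7 − 80.6) / (-130 − 0) = -0.01615
Flow direction (−∇h) has components (+0.01297 E, +0.01615 N).
Azimuth = atan2(E, N) = atan2(+0.01297, +0.01615) = 38.8° ≈ 039°.

039°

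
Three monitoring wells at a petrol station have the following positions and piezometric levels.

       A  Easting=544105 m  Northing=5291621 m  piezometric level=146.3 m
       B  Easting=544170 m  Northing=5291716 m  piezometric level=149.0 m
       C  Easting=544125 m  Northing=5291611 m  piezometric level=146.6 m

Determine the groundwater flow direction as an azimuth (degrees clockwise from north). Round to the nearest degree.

Taking A as reference: B−A = (65, 95, +2.7); C−A = (20, -10, +0.3).
Solve a·Δx + b·Δy = Δh: det = 65·(-10) − 20·95 = -2550.
∂h/∂x = [(+2.7)·(-10) − (+0.3)·95] / -2550 = +0.02176
∂h/∂y = [65·(+0.3) − 20·(+2.7)] / -2550 = +0.01353
Flow direction (−∇h) has components (-0.02176 E, -0.01353 N).
Azimuth = atan2(E, N) = atan2(-0.02176, -0.01353) = 238.1° ≈ 238°.

238°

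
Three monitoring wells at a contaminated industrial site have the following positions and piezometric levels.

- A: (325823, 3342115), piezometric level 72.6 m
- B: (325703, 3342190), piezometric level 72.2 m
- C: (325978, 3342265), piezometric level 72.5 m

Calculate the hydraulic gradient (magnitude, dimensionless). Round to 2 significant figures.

0.0031

Three-point gradient (reference A): Δ to B = (-120, 75, -0.4), Δ to C = (155, 150, -0.1).
∂h/∂x = +0.001772, ∂h/∂y = -0.002498 (det = -29625).
|∇h| = √(0.001772² + -0.002498²) = 0.003063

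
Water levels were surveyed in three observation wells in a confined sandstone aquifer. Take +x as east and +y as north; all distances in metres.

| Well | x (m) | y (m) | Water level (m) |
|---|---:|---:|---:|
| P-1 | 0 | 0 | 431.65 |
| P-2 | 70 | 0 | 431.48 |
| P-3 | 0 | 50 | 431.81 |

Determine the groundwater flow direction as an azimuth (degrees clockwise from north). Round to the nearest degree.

∂h/∂x = (431.48 − 431.65) / (70 − 0) = -0.002429
∂h/∂y = (431.81 − 431.65) / (50 − 0) = +0.003200
Flow direction (−∇h) has components (+0.002429 E, -0.003200 N).
Azimuth = atan2(E, N) = atan2(+0.002429, -0.003200) = 142.8° ≈ 143°.

143°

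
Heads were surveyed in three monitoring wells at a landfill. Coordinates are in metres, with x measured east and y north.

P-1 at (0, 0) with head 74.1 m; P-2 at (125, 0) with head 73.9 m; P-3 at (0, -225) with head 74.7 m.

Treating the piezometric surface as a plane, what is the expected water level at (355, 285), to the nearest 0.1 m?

72.8 m

∂h/∂x = (73.9 − 74.1) / (125 − 0) = -0.001600
∂h/∂y = (74.7 − 74.1) / (-225 − 0) = -0.002667
h(355, 285) = 74.1 + (-0.001600)·(355) + (-0.002667)·(285) = 74.1 -0.568 -0.760 = 72.772 m.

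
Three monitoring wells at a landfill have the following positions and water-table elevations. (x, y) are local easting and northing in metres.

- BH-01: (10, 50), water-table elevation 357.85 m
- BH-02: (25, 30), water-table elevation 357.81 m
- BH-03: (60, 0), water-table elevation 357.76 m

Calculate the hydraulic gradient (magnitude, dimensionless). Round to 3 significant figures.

Three-point gradient (reference BH-01): Δ to BH-02 = (15, -20, -0.04), Δ to BH-03 = (50, -50, -0.09).
∂h/∂x = +0.0008000, ∂h/∂y = +0.002600 (det = 250).
|∇h| = √(0.0008000² + 0.002600²) = 0.00272

0.00272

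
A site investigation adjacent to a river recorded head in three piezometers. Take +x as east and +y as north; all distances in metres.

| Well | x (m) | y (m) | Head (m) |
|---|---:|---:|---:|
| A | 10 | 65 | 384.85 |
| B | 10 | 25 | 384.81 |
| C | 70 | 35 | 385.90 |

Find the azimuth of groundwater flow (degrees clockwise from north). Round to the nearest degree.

Three-point gradient (reference A): Δ to B = (0, -40, -0.04), Δ to C = (60, -30, +1.05).
∂h/∂x = +0.01800, ∂h/∂y = +0.001000 (det = 2400).
Flow direction (−∇h) has components (-0.01800 E, -0.001000 N).
Azimuth = atan2(E, N) = atan2(-0.01800, -0.001000) = 266.8° ≈ 267°.

267°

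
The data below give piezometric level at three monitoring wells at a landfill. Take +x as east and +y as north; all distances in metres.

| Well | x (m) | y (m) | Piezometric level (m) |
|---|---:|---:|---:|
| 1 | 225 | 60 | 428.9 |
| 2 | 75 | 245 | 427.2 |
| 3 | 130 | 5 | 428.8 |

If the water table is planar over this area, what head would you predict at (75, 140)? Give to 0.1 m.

Taking 1 as reference: 2−1 = (-150, 185, -1.7); 3−1 = (-95, -55, -0.1).
Solve a·Δx + b·Δy = Δh: det = (-150)·(-55) − (-95)·185 = 25825.
∂h/∂x = [(-1.7)·(-55) − (-0.1)·185] / 25825 = +0.004337
∂h/∂y = [(-150)·(-0.1) − (-95)·(-1.7)] / 25825 = -0.005673
h(75, 140) = 428.9 + (+0.004337)·(-150) + (-0.005673)·(80) = 428.9 -0.651 -0.454 = 427.796 m.

427.8 m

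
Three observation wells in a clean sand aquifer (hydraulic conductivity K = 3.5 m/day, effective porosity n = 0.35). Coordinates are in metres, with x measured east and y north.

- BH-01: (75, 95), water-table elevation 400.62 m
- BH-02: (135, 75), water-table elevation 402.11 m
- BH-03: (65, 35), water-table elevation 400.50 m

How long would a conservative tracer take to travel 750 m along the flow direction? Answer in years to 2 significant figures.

With h = a·x + b·y + c and BH-01 as origin, the differences give:
  60·a + (-20)·b = +1.49
  (-10)·a + (-60)·b = -0.12
Eliminate b (×(-60) and ×(-20), subtract): -3800·a = -91.800 → a = ∂h/∂x = +0.02416
Back-substitute: b = ∂h/∂y = -0.002026.
|∇h| = √(0.02416² + -0.002026²) = 0.02424
Seepage velocity v = K·i/n = 3.5 × 0.02424 / 0.35 = 0.2424 m/day.
t = 750 / 0.2424 = 3094 days = 8.47 years.

8.5 years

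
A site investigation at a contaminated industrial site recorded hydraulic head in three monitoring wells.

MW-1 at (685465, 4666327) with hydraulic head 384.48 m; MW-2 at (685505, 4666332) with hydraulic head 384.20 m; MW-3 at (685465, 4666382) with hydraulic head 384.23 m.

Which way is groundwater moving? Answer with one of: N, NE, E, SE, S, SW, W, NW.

With h = a·x + b·y + c and MW-1 as origin, the differences give:
  40·a + 5·b = -0.28
  0·a + 55·b = -0.25
Eliminate b (×55 and ×5, subtract): 2200·a = -14.150 → a = ∂h/∂x = -0.006432
Back-substitute: b = ∂h/∂y = -0.004545.
Flow = −∇h = (+0.006432 east, +0.004545 north), which points northeast.

NE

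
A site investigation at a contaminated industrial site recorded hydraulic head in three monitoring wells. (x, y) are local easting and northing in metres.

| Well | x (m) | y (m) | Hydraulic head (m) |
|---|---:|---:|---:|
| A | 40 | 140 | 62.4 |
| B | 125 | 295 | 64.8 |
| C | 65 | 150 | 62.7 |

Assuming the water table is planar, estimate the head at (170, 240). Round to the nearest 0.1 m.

With h = a·x + b·y + c and A as origin, the differences give:
  85·a + 155·b = +2.4
  25·a + 10·b = +0.3
Eliminate b (×10 and ×155, subtract): -3025·a = -22.50 → a = ∂h/∂x = +0.007438
Back-substitute: b = ∂h/∂y = +0.01140.
h(170, 240) = 62.4 + (+0.007438)·(130) + (+0.01140)·(100) = 62.4 +0.967 +1.140 = 64.507 m.

64.5 m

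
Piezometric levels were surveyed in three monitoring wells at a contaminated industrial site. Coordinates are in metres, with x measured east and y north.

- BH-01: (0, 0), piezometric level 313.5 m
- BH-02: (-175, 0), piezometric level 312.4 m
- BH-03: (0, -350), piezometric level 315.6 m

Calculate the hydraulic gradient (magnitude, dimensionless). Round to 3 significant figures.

0.00869

∂h/∂x = (312.4 − 313.5) / (-175 − 0) = +0.006286
∂h/∂y = (315.6 − 313.5) / (-350 − 0) = -0.006000
|∇h| = √(0.006286² + -0.006000²) = 0.00869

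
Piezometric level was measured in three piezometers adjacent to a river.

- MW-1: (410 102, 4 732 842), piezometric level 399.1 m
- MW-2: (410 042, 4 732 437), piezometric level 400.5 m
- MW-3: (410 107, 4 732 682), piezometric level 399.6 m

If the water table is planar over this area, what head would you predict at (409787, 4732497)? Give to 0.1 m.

With h = a·x + b·y + c and MW-1 as origin, the differences give:
  (-60)·a + (-405)·b = +1.4
  5·a + (-160)·b = +0.5
Eliminate b (×(-160) and ×(-405), subtract): 11625·a = -21.50 → a = ∂h/∂x = -0.001849
Back-substitute: b = ∂h/∂y = -0.003183.
h(409787, 4732497) = 399.1 + (-0.001849)·(-315) + (-0.003183)·(-345) = 399.1 +0.583 +1.098 = 400.781 m.

400.8 m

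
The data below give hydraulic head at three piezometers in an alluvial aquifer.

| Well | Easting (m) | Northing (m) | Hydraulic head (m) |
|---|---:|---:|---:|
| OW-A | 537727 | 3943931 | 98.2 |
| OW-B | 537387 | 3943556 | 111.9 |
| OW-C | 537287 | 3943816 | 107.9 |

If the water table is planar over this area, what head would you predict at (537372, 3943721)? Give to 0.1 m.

Differences from OW-A: to OW-B (Δx, Δy, Δh) = (-340, -375, +13.7); to OW-C = (-440, -115, +9.7).
Solve a·Δx + b·Δy = Δh: det = (-340)·(-115) − (-440)·(-375) = -125900.
∂h/∂x = [(+13.7)·(-115) − (+9.7)·(-375)] / -125900 = -0.01638
∂h/∂y = [(-340)·(+9.7) − (-440)·(+13.7)] / -125900 = -0.02168
h(537372, 3943721) = 98.2 + (-0.01638)·(-355) + (-0.02168)·(-210) = 98.2 +5.814 +4.554 = 108.568 m.

108.6 m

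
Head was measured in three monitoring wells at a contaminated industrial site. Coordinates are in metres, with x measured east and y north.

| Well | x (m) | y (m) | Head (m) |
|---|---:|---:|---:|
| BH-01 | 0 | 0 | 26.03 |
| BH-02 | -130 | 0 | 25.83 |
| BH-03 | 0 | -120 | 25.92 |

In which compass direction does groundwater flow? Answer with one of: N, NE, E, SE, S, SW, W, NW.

∂h/∂x = (25.83 − 26.03) / (-130 − 0) = +0.001538
∂h/∂y = (25.92 − 26.03) / (-120 − 0) = +0.0009167
Flow = −∇h = (-0.001538 east, -0.0009167 north), which points southwest.

SW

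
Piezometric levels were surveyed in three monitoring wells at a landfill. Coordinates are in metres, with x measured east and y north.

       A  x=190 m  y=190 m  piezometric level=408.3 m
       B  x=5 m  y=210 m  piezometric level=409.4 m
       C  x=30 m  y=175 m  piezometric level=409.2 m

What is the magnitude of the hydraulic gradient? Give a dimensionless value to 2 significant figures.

Taking A as reference: B−A = (-185, 20, +1.1); C−A = (-160, -15, +0.9).
Determinant of the coordinate differences = (-185)·(-15) − (-160)·20 = 5975.
∂h/∂x = [(+1.1)·(-15) − (+0.9)·20] / 5975 = -0.005774
∂h/∂y = [(-185)·(+0.9) − (-160)·(+1.1)] / 5975 = +0.001590
|∇h| = √(-0.005774² + 0.001590²) = 0.005989

0.0060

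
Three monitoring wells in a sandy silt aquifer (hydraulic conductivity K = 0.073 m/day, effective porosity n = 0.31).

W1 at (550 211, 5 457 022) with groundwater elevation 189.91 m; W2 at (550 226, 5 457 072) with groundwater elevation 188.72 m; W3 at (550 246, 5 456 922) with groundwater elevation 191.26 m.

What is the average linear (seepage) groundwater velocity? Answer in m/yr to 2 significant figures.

2.1 m/yr

Taking W1 as reference: W2−W1 = (15, 50, -1.19); W3−W1 = (35, -100, +1.35).
Solve a·Δx + b·Δy = Δh: det = 15·(-100) − 35·50 = -3250.
∂h/∂x = [(-1.19)·(-100) − (+1.35)·50] / -3250 = -0.01585
∂h/∂y = [15·(+1.35) − 35·(-1.19)] / -3250 = -0.01905
|∇h| = √(-0.01585² + -0.01905²) = 0.02478
Seepage velocity v = K·i/n = 0.073 × 0.02478 / 0.31 = 0.005835 m/day = 2.131 m/yr.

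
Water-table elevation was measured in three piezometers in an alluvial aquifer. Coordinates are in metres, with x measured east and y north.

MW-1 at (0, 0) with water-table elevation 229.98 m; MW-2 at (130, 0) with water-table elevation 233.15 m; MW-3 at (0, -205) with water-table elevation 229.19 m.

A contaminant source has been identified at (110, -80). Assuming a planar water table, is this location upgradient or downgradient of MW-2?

∂h/∂x = (233.15 − 229.98) / (130 − 0) = +0.02438
∂h/∂y = (229.19 − 229.98) / (-205 − 0) = +0.003854
Head at (110, -80) = 229.98 + (+0.02438)·(110) + (+0.003854)·(-80) = 232.35 m.
That is lower than the 233.15 m at MW-2, so the point is downgradient.

downgradient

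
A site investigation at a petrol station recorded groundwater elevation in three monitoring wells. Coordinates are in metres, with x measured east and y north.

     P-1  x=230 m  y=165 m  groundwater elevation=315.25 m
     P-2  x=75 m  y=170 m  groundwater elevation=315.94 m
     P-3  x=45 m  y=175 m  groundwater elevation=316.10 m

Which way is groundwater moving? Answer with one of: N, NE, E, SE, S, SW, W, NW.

SE

Three-point gradient (reference P-1): Δ to P-2 = (-155, 5, +0.69), Δ to P-3 = (-185, 10, +0.85).
∂h/∂x = -0.004240, ∂h/∂y = +0.006560 (det = -625).
Flow = −∇h = (+0.004240 east, -0.006560 north), which points southeast.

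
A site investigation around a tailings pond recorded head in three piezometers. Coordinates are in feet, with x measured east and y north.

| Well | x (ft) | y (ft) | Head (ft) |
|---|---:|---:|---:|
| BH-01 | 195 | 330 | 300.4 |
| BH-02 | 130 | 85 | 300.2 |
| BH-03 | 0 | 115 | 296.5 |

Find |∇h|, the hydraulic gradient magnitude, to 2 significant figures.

0.028

With h = a·x + b·y + c and BH-01 as origin, the differences give:
  (-65)·a + (-245)·b = -0.2
  (-195)·a + (-215)·b = -3.9
Eliminate b (×(-215) and ×(-245), subtract): -33800·a = -912.50 → a = ∂h/∂x = +0.02700
Back-substitute: b = ∂h/∂y = -0.006346.
|∇h| = √(0.02700² + -0.006346²) = 0.02774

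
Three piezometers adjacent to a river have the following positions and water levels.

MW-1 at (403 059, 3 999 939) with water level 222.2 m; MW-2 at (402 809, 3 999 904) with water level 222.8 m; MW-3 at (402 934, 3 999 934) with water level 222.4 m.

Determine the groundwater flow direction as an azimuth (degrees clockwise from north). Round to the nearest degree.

009°

Three-point gradient (reference MW-1): Δ to MW-2 = (-250, -35, +0.6), Δ to MW-3 = (-125, -5, +0.2).
∂h/∂x = -0.001280, ∂h/∂y = -0.008000 (det = -3125).
Flow direction (−∇h) has components (+0.001280 E, +0.008000 N).
Azimuth = atan2(E, N) = atan2(+0.001280, +0.008000) = 9.1° ≈ 009°.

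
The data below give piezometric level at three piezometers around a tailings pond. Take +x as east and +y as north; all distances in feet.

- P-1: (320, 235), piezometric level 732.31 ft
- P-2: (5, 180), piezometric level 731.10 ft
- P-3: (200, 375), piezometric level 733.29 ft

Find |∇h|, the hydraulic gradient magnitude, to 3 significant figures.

With h = a·x + b·y + c and P-1 as origin, the differences give:
  (-315)·a + (-55)·b = -1.21
  (-120)·a + 140·b = +0.98
Eliminate b (×140 and ×(-55), subtract): -50700·a = -115.500 → a = ∂h/∂x = +0.002278
Back-substitute: b = ∂h/∂y = +0.008953.
|∇h| = √(0.002278² + 0.008953²) = 0.009238

0.00924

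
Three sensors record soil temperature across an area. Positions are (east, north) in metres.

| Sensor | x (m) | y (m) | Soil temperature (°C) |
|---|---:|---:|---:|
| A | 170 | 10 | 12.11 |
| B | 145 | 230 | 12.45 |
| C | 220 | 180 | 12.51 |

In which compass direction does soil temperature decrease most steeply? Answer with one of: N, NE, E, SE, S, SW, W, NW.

Taking A as reference: B−A = (-25, 220, +0.34); C−A = (50, 170, +0.40).
Solve a·Δx + b·Δy = ΔT: det = (-25)·170 − 50·220 = -15250.
∂T/∂x = [(+0.34)·170 − (+0.40)·220] / -15250 = +0.001980
∂T/∂y = [(-25)·(+0.40) − 50·(+0.34)] / -15250 = +0.001770
Steepest decrease is along −∇f = (-0.001980 E, -0.001770 N) → southwest.

SW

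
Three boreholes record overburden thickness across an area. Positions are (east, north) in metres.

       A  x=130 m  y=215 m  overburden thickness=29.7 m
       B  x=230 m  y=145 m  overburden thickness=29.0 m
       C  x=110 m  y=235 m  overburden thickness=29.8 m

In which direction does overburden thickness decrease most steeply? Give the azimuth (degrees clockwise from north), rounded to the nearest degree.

060°

Taking A as reference: B−A = (100, -70, -0.7); C−A = (-20, 20, +0.1).
Solve a·Δx + b·Δy = Δd: det = 100·20 − (-20)·(-70) = 600.
∂d/∂x = [(-0.7)·20 − (+0.1)·(-70)] / 600 = -0.01167
∂d/∂y = [100·(+0.1) − (-20)·(-0.7)] / 600 = -0.006667
Steepest decrease is along −∇f: components (+0.01167 E, +0.006667 N).
Azimuth = atan2(+0.01167, +0.006667) = 60.3° ≈ 060°.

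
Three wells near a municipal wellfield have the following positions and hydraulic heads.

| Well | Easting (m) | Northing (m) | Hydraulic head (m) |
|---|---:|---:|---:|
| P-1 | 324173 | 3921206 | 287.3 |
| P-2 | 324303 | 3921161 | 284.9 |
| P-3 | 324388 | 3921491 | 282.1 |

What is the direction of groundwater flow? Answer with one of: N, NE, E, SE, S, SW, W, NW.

Differences from P-1: to P-2 (Δx, Δy, Δh) = (130, -45, -2.4); to P-3 = (215, 285, -5.2).
Solve a·Δx + b·Δy = Δh: det = 130·285 − 215·(-45) = 46725.
∂h/∂x = [(-2.4)·285 − (-5.2)·(-45)] / 46725 = -0.01965
∂h/∂y = [130·(-5.2) − 215·(-2.4)] / 46725 = -0.003424
Flow = −∇h = (+0.01965 east, +0.003424 north), which points east.

E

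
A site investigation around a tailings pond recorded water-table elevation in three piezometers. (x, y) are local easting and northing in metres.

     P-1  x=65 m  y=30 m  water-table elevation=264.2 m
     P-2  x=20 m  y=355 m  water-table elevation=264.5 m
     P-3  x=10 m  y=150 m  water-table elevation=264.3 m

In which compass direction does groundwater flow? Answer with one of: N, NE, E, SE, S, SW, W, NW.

S

With h = a·x + b·y + c and P-1 as origin, the differences give:
  (-45)·a + 325·b = +0.3
  (-55)·a + 120·b = +0.1
Eliminate b (×120 and ×325, subtract): 12475·a = 3.50 → a = ∂h/∂x = +0.0002806
Back-substitute: b = ∂h/∂y = +0.0009619.
Flow = −∇h = (-0.0002806 east, -0.0009619 north), which points south.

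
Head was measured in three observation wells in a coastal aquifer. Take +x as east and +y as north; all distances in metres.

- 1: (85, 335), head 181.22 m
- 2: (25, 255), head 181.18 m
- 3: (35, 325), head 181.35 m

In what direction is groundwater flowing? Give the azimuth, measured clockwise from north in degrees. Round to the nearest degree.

132°

With h = a·x + b·y + c and 1 as origin, the differences give:
  (-60)·a + (-80)·b = -0.04
  (-50)·a + (-10)·b = +0.13
Eliminate b (×(-10) and ×(-80), subtract): -3400·a = 10.800 → a = ∂h/∂x = -0.003176
Back-substitute: b = ∂h/∂y = +0.002882.
Flow direction (−∇h) has components (+0.003176 E, -0.002882 N).
Azimuth = atan2(E, N) = atan2(+0.003176, -0.002882) = 132.2° ≈ 132°.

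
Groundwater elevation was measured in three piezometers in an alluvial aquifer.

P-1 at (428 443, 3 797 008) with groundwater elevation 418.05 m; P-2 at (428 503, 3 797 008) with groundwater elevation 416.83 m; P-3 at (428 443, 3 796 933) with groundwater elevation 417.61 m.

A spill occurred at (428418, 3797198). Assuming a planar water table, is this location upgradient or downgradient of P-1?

upgradient

∂h/∂x = (416.83 − 418.05) / (428503 − 428443) = -0.02033
∂h/∂y = (417.61 − 418.05) / (3796933 − 3797008) = +0.005867
Head at (428418, 3797198) = 418.05 + (-0.02033)·(-25) + (+0.005867)·(190) = 419.67 m.
That is higher than the 418.05 m at P-1, so the point is upgradient.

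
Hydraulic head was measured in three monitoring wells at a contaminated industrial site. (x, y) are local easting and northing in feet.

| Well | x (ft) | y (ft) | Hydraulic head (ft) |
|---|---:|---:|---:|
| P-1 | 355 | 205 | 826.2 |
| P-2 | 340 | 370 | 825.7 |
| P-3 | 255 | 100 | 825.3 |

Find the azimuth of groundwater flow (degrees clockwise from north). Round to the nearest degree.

Taking P-1 as reference: P-2−P-1 = (-15, 165, -0.5); P-3−P-1 = (-100, -105, -0.9).
Solve a·Δx + b·Δy = Δh: det = (-15)·(-105) − (-100)·165 = 18075.
∂h/∂x = [(-0.5)·(-105) − (-0.9)·165] / 18075 = +0.01112
∂h/∂y = [(-15)·(-0.9) − (-100)·(-0.5)] / 18075 = -0.002019
Flow direction (−∇h) has components (-0.01112 E, +0.002019 N).
Azimuth = atan2(E, N) = atan2(-0.01112, +0.002019) = 280.3° ≈ 280°.

280°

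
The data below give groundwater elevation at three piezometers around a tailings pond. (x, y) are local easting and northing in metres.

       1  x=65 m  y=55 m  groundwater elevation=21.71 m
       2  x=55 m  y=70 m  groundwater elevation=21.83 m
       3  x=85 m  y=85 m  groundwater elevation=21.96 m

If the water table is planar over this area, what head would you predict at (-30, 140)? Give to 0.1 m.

22.4 m

Differences from 1: to 2 (Δx, Δy, Δh) = (-10, 15, +0.12); to 3 = (20, 30, +0.25).
Solve a·Δx + b·Δy = Δh: det = (-10)·30 − 20·15 = -600.
∂h/∂x = [(+0.12)·30 − (+0.25)·15] / -600 = +0.0002500
∂h/∂y = [(-10)·(+0.25) − 20·(+0.12)] / -600 = +0.008167
h(-30, 140) = 21.71 + (+0.0002500)·(-95) + (+0.008167)·(85) = 21.71 -0.024 +0.694 = 22.380 m.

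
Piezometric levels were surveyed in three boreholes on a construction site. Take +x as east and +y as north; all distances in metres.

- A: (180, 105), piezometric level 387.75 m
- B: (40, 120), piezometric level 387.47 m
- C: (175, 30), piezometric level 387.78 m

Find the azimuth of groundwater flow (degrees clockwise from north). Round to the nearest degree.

Three-point gradient (reference A): Δ to B = (-140, 15, -0.28), Δ to C = (-5, -75, +0.03).
∂h/∂x = +0.001943, ∂h/∂y = -0.0005296 (det = 10575).
Flow direction (−∇h) has components (-0.001943 E, +0.0005296 N).
Azimuth = atan2(E, N) = atan2(-0.001943, +0.0005296) = 285.2° ≈ 285°.

285°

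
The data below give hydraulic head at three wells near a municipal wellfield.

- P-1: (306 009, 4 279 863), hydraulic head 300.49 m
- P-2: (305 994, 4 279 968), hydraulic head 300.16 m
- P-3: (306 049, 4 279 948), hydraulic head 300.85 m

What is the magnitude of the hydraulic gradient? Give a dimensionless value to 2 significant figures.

With h = a·x + b·y + c and P-1 as origin, the differences give:
  (-15)·a + 105·b = -0.33
  40·a + 85·b = +0.36
Eliminate b (×85 and ×105, subtract): -5475·a = -65.850 → a = ∂h/∂x = +0.01203
Back-substitute: b = ∂h/∂y = -0.001425.
|∇h| = √(0.01203² + -0.001425²) = 0.01211

0.012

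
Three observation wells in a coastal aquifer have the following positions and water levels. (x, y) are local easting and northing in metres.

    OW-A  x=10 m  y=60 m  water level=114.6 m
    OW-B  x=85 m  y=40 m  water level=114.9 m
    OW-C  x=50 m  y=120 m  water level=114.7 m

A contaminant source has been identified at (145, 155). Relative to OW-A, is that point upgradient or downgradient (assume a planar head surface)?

upgradient

Differences from OW-A: to OW-B (Δx, Δy, Δh) = (75, -20, +0.3); to OW-C = (40, 60, +0.1).
Determinant of the coordinate differences = 75·60 − 40·(-20) = 5300.
∂h/∂x = [(+0.3)·60 − (+0.1)·(-20)] / 5300 = +0.003774
∂h/∂y = [75·(+0.1) − 40·(+0.3)] / 5300 = -0.0008491
Head at (145, 155) = 114.6 + (+0.003774)·(135) + (-0.0008491)·(95) = 115.03 m.
That is higher than the 114.6 m at OW-A, so the point is upgradient.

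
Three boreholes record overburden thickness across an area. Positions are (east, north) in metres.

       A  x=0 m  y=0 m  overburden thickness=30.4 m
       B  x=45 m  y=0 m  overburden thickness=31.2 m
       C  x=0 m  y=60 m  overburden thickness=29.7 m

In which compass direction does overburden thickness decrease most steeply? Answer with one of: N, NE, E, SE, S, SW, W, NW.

NW

∂d/∂x = (31.2 − 30.4) / (45 − 0) = +0.01778
∂d/∂y = (29.7 − 30.4) / (60 − 0) = -0.01167
Steepest decrease is along −∇f = (-0.01778 E, +0.01167 N) → northwest.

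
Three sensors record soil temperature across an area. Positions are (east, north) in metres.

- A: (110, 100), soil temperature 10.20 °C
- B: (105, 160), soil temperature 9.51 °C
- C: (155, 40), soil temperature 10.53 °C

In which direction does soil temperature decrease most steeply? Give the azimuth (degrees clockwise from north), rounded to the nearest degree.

With T = a·x + b·y + c and A as origin, the differences give:
  (-5)·a + 60·b = -0.69
  45·a + (-60)·b = +0.33
Eliminate b (×(-60) and ×60, subtract): -2400·a = 21.600 → a = ∂T/∂x = -0.009000
Back-substitute: b = ∂T/∂y = -0.01225.
Steepest decrease is along −∇f: components (+0.009000 E, +0.01225 N).
Azimuth = atan2(+0.009000, +0.01225) = 36.3° ≈ 036°.

036°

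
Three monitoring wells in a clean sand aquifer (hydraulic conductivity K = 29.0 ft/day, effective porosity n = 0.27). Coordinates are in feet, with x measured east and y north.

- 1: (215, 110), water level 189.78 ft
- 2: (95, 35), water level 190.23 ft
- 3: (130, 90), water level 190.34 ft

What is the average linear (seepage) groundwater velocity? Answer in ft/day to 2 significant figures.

1.2 ft/day

With h = a·x + b·y + c and 1 as origin, the differences give:
  (-120)·a + (-75)·b = +0.45
  (-85)·a + (-20)·b = +0.56
Eliminate b (×(-20) and ×(-75), subtract): -3975·a = 33.000 → a = ∂h/∂x = -0.008302
Back-substitute: b = ∂h/∂y = +0.007283.
|∇h| = √(-0.008302² + 0.007283²) = 0.01104
Seepage velocity v = K·i/n = 29.0 × 0.01104 / 0.27 = 1.186 ft/day.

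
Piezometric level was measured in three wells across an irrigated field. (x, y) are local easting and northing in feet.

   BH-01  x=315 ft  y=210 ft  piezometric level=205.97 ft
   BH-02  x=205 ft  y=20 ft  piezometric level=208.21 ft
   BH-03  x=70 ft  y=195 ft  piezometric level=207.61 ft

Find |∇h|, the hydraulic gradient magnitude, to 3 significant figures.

Differences from BH-01: to BH-02 (Δx, Δy, Δh) = (-110, -190, +2.24); to BH-03 = (-245, -15, +1.64).
Determinant of the coordinate differences = (-110)·(-15) − (-245)·(-190) = -44900.
∂h/∂x = [(+2.24)·(-15) − (+1.64)·(-190)] / -44900 = -0.006192
∂h/∂y = [(-110)·(+1.64) − (-245)·(+2.24)] / -44900 = -0.008205
|∇h| = √(-0.006192² + -0.008205²) = 0.01028

0.0103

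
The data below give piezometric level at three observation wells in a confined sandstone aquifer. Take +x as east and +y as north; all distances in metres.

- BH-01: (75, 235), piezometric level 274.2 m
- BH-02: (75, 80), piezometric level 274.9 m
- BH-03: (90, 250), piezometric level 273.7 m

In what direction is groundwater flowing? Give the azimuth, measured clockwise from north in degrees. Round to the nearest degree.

With h = a·x + b·y + c and BH-01 as origin, the differences give:
  0·a + (-155)·b = +0.7
  15·a + 15·b = -0.5
Eliminate b (×15 and ×(-155), subtract): 2325·a = -67.00 → a = ∂h/∂x = -0.02882
Back-substitute: b = ∂h/∂y = -0.004516.
Flow direction (−∇h) has components (+0.02882 E, +0.004516 N).
Azimuth = atan2(E, N) = atan2(+0.02882, +0.004516) = 81.1° ≈ 081°.

081°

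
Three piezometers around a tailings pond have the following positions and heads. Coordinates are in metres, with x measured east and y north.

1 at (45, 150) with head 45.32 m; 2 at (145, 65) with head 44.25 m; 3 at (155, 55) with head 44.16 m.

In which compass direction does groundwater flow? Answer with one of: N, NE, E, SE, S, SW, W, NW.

Taking 1 as reference: 2−1 = (100, -85, -1.07); 3−1 = (110, -95, -1.16).
Solve a·Δx + b·Δy = Δh: det = 100·(-95) − 110·(-85) = -150.
∂h/∂x = [(-1.07)·(-95) − (-1.16)·(-85)] / -150 = -0.02033
∂h/∂y = [100·(-1.16) − 110·(-1.07)] / -150 = -0.01133
Flow = −∇h = (+0.02033 east, +0.01133 north), which points northeast.

NE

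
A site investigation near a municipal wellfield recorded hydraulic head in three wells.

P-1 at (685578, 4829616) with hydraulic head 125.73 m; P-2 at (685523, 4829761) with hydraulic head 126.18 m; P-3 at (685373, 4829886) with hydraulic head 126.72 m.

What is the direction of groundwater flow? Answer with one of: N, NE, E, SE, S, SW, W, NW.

Differences from P-1: to P-2 (Δx, Δy, Δh) = (-55, 145, +0.45); to P-3 = (-205, 270, +0.99).
Solve a·Δx + b·Δy = Δh: det = (-55)·270 − (-205)·145 = 14875.
∂h/∂x = [(+0.45)·270 − (+0.99)·145] / 14875 = -0.001482
∂h/∂y = [(-55)·(+0.99) − (-205)·(+0.45)] / 14875 = +0.002541
Flow = −∇h = (+0.001482 east, -0.002541 north), which points southeast.

SE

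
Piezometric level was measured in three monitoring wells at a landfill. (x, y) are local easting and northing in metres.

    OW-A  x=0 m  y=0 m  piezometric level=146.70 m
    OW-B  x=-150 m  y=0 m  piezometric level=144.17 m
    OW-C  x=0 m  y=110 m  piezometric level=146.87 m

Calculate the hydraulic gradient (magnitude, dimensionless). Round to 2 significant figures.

∂h/∂x = (144.17 − 146.70) / (-150 − 0) = +0.01687
∂h/∂y = (146.87 − 146.70) / (110 − 0) = +0.001545
|∇h| = √(0.01687² + 0.001545²) = 0.01694

0.017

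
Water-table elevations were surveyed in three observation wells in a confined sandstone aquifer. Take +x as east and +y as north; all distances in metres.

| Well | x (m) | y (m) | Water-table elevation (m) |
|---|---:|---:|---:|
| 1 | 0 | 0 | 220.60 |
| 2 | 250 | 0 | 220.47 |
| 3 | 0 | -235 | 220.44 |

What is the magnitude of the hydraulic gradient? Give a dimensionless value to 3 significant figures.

0.000857

∂h/∂x = (220.47 − 220.60) / (250 − 0) = -0.0005200
∂h/∂y = (220.44 − 220.60) / (-235 − 0) = +0.0006809
|∇h| = √(-0.0005200² + 0.0006809²) = 0.0008568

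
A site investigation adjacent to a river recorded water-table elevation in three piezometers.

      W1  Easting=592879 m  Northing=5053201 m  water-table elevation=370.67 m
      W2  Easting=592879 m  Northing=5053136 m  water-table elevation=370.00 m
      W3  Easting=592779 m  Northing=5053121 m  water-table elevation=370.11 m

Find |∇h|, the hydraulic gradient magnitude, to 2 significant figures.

Differences from W1: to W2 (Δx, Δy, Δh) = (0, -65, -0.67); to W3 = (-100, -80, -0.56).
Solve a·Δx + b·Δy = Δh: det = 0·(-80) − (-100)·(-65) = -6500.
∂h/∂x = [(-0.67)·(-80) − (-0.56)·(-65)] / -6500 = -0.002646
∂h/∂y = [0·(-0.56) − (-100)·(-0.67)] / -6500 = +0.01031
|∇h| = √(-0.002646² + 0.01031²) = 0.01064

0.011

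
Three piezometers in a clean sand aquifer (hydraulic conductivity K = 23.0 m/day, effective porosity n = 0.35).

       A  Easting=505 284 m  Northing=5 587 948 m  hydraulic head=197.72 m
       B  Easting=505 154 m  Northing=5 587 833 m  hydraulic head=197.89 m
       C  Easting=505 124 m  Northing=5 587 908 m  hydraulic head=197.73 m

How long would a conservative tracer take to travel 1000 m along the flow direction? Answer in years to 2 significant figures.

With h = a·x + b·y + c and A as origin, the differences give:
  (-130)·a + (-115)·b = +0.17
  (-160)·a + (-40)·b = +0.01
Eliminate b (×(-40) and ×(-115), subtract): -13200·a = -5.650 → a = ∂h/∂x = +0.0004280
Back-substitute: b = ∂h/∂y = -0.001962.
|∇h| = √(0.0004280² + -0.001962²) = 0.002008
Seepage velocity v = K·i/n = 23.0 × 0.002008 / 0.35 = 0.132 m/day.
t = 1000 / 0.132 = 7576 days = 20.7 years.

21 years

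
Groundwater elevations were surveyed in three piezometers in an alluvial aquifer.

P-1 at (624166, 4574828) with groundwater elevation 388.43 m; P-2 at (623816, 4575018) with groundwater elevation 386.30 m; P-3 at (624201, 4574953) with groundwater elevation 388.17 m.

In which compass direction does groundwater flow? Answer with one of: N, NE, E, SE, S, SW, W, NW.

NW

With h = a·x + b·y + c and P-1 as origin, the differences give:
  (-350)·a + 190·b = -2.13
  35·a + 125·b = -0.26
Eliminate b (×125 and ×190, subtract): -50400·a = -216.850 → a = ∂h/∂x = +0.004303
Back-substitute: b = ∂h/∂y = -0.003285.
Flow = −∇h = (-0.004303 east, +0.003285 north), which points northwest.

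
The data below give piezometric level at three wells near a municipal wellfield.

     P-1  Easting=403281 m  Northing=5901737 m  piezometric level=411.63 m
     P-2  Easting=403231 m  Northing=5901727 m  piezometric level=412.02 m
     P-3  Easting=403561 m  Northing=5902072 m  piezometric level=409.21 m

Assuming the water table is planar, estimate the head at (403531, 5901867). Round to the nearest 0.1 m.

409.6 m

Taking P-1 as reference: P-2−P-1 = (-50, -10, +0.39); P-3−P-1 = (280, 335, -2.42).
Solve a·Δx + b·Δy = Δh: det = (-50)·335 − 280·(-10) = -13950.
∂h/∂x = [(+0.39)·335 − (-2.42)·(-10)] / -13950 = -0.007631
∂h/∂y = [(-50)·(-2.42) − 280·(+0.39)] / -13950 = -0.0008459
h(403531, 5901867) = 411.63 + (-0.007631)·(250) + (-0.0008459)·(130) = 411.63 -1.908 -0.110 = 409.612 m.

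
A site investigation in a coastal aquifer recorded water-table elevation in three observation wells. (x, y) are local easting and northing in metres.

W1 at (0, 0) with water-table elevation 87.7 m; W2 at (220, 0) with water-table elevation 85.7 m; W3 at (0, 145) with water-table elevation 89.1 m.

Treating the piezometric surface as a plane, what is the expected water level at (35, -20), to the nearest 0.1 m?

∂h/∂x = (85.7 − 87.7) / (220 − 0) = -0.009091
∂h/∂y = (89.1 − 87.7) / (145 − 0) = +0.009655
h(35, -20) = 87.7 + (-0.009091)·(35) + (+0.009655)·(-20) = 87.7 -0.318 -0.193 = 87.189 m.

87.2 m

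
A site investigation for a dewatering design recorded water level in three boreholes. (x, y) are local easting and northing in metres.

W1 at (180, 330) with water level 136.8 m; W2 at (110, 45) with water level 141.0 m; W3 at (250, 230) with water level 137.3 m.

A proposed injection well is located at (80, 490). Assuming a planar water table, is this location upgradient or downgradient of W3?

downgradient

Taking W1 as reference: W2−W1 = (-70, -285, +4.2); W3−W1 = (70, -100, +0.5).
Solve a·Δx + b·Δy = Δh: det = (-70)·(-100) − 70·(-285) = 26950.
∂h/∂x = [(+4.2)·(-100) − (+0.5)·(-285)] / 26950 = -0.01030
∂h/∂y = [(-70)·(+0.5) − 70·(+4.2)] / 26950 = -0.01221
Head at (80, 490) = 136.8 + (-0.01030)·(-100) + (-0.01221)·(160) = 135.88 m.
That is lower than the 137.3 m at W3, so the point is downgradient.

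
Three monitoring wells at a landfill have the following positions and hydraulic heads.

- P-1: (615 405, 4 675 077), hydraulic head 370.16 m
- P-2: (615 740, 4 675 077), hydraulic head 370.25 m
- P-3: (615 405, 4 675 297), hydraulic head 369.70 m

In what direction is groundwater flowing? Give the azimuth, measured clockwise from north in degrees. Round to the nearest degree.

∂h/∂x = (370.25 − 370.16) / (615740 − 615405) = +0.0002687
∂h/∂y = (369.70 − 370.16) / (4675297 − 4675077) = -0.002091
Flow direction (−∇h) has components (-0.0002687 E, +0.002091 N).
Azimuth = atan2(E, N) = atan2(-0.0002687, +0.002091) = 352.7° ≈ 353°.

353°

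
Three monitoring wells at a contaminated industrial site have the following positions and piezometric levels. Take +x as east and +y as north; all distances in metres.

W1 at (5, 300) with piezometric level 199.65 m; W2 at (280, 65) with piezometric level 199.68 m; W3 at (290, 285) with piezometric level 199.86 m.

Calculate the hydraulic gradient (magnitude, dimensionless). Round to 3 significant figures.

0.00110

With h = a·x + b·y + c and W1 as origin, the differences give:
  275·a + (-235)·b = +0.03
  285·a + (-15)·b = +0.21
Eliminate b (×(-15) and ×(-235), subtract): 62850·a = 48.900 → a = ∂h/∂x = +0.0007780
Back-substitute: b = ∂h/∂y = +0.0007828.
|∇h| = √(0.0007780² + 0.0007828²) = 0.001104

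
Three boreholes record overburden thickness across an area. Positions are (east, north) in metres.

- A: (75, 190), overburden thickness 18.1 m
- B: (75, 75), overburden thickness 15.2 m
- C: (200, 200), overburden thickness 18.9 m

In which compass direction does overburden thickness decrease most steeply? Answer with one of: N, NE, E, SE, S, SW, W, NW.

S

With d = a·x + b·y + c and A as origin, the differences give:
  0·a + (-115)·b = -2.9
  125·a + 10·b = +0.8
Eliminate b (×10 and ×(-115), subtract): 14375·a = 63.00 → a = ∂d/∂x = +0.004383
Back-substitute: b = ∂d/∂y = +0.02522.
Steepest decrease is along −∇f = (-0.004383 E, -0.02522 N) → south.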